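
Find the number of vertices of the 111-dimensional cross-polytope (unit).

An n-cross-polytope has 2n vertices; here n = 111, giving 222.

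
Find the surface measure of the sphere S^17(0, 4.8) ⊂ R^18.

|∂B_18(4.8)| ≈ 5.63585e+11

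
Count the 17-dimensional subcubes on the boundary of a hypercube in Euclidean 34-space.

Choose 17 of 34 axes to span the face (C(34,17) = 2333606220 ways), then fix each of the remaining 17 coordinates at one of its two extreme values (2^17 = 131072 ways): 2333606220·131072 = 305870434467840.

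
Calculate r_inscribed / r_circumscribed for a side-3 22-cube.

r_in = 3/2 (half the side); r_out = 3√22/2 (half the diagonal). Ratio = 1/√22 ≈ 0.213201.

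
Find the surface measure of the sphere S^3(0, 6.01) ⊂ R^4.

|∂B_4(6.01)| ≈ 4285.02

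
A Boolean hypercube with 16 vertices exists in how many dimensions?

The n-cube has 2^n vertices, and 16 = 2^4, so n = 4.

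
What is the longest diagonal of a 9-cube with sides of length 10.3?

||(10.3,10.3,...,10.3)|| = √(9)·10.3 = 30.9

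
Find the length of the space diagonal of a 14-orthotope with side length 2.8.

The space diagonal of an n-cube of side s is s√n. Here 2.8·√14 ≈ 10.4766.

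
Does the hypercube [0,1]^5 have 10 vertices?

False. The 5-cube has 2^5 = 32 vertices.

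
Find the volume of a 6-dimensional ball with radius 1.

The n-ball volume is π^(n/2)·r^n/Γ(n/2+1). With n=6, r=1: V = π^3/6 ≈ 5.16771.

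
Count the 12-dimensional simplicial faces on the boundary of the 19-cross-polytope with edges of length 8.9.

An n-cross-polytope has 2^(k+1)·C(n,k+1) k-faces. Here 2^13·C(19,13) = 8192·27132 = 222265344.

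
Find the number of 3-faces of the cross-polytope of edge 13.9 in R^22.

Number of 3-faces = 2^(3+1) · C(22,3+1) = 16 · 7315 = 117040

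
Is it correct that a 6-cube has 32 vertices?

False. The 6-cube has 2^6 = 64 vertices.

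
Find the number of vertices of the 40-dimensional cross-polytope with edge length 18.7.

Number of vertices = 2n = 80.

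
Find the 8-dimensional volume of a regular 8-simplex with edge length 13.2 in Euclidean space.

V_8 = √(9) · 13.2^8 / (8! · 2^(8/2)) ≈ 4286.2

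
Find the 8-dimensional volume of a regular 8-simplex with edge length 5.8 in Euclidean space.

Volume = 5.8^8 · √(9/2^8) / 8! ≈ 5.95531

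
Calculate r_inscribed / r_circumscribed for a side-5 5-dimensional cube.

For an n-cube of any side s, the inradius is s/2 and the circumradius is s√n/2, so the ratio is 1/√5 ≈ 0.447214.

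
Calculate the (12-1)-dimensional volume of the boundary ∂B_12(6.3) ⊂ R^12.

|∂B_12(6.3)| ≈ 9.94246e+09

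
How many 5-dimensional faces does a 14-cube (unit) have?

Number of 5-faces = C(14,5) · 2^(14-5) = 2002 · 512 = 1025024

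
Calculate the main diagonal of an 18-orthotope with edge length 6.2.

d = √(6.2² + 6.2² + ... + 6.2²) [18 terms] = √(18·6.2²) = 6.2√18 ≈ 26.3044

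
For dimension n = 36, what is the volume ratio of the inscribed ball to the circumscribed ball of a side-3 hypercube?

The radii are 3/2 and 3√36/2, so the volume ratio is (1/√36)^36 = 36^{-36/2} ≈ 9.69516e-29.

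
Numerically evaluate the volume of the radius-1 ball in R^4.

V = π^2/2 ≈ 4.9348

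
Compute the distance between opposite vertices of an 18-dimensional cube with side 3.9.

Diagonal = √18 · 3.9 ≈ 16.5463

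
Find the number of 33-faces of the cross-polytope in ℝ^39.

Number of 33-faces = 2^(33+1) · C(39,33+1) = 17179869184 · 575757 = 9891429941772288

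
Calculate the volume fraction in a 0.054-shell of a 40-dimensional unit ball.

Shell fraction = 1 - (1-0.054)^40 ≈ 0.891446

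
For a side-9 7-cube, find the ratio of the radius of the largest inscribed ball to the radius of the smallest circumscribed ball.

r_in / r_out = (9/2) / (9√7/2) = 1/√7 ≈ 0.377964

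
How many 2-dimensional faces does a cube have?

Choose 2 of 3 axes to span the face (C(3,2) = 3 ways), then fix each of the remaining 1 coordinate at one of its two extreme values (2^1 = 2 ways): 3·2 = 6.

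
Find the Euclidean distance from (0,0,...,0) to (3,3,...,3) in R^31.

d = √(3² + 3² + ... + 3²) [31 terms] = √(31·3²) = 3√31 ≈ 16.7033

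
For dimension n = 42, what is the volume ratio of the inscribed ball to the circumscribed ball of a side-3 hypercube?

The radii are 3/2 and 3√42/2, so the volume ratio is (1/√42)^42 = 42^{-42/2} ≈ 8.1614e-35.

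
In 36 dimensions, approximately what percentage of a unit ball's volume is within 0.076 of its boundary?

1 - (1-0.076)^36 ≈ 0.941898 ≈ 94.19%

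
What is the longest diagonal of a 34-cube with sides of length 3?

d = √(3² + 3² + ... + 3²) [34 terms] = √(34·3²) = 3√34 ≈ 17.4929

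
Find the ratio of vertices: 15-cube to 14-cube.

The 15-cube has 2^15 = 32768 vertices. The 14-cube has 2^14 = 16384 vertices. Ratio: 32768/16384 = 2.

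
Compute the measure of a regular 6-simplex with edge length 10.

Volume = 10^6 · √(7/2^6) / 6! ≈ 459.332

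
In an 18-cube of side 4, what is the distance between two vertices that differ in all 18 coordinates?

d = √(4² + 4² + ... + 4²) [18 terms] = √(18·4²) = 4√18 ≈ 16.9706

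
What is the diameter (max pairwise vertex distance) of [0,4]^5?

Diagonal = √5 · 4 ≈ 8.94427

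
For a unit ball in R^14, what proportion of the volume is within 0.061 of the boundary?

Shell fraction = 1 - (1-0.061)^14 ≈ 0.585697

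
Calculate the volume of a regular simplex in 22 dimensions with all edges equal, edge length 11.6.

V = (11.6^22 / 22!) · √((22+1) / 2^22) ≈ 0.545561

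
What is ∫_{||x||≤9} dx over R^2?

V_2(9) = π^(2/2) · (9)^2 / Γ(2/2 + 1) = 81·π ≈ 254.469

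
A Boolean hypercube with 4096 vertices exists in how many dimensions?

2^n = 4096 ⇒ n = log_2(4096) = 12.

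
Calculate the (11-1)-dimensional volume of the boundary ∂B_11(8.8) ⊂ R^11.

|∂B_11(8.8)| ≈ 5.77197e+10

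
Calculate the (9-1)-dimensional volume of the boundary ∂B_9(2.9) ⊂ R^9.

|∂B_9(2.9)| ≈ 148506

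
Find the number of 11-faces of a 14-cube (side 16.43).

An n-cube has C(n,k)·2^(n-k) k-faces. Here C(14,11)·2^3 = 364·8 = 2912.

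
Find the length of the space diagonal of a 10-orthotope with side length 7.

d = √(7² + 7² + ... + 7²) [10 terms] = √(10·7²) = 7√10 ≈ 22.1359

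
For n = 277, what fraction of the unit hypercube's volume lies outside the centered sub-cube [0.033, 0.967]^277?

The inner cube has side 1-2·0.033 = 0.934 and volume (0.934)^277 ≈ 6.111e-09, so the shell holds 0.9999999939 of the volume.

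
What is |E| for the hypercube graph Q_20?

Each of the 2^20 = 1048576 vertices has degree 20; total edges = 20·2^20/2 = 10485760.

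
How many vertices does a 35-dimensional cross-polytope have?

The 35-dimensional cross-polytope has 2n = 2·35 = 70 vertices.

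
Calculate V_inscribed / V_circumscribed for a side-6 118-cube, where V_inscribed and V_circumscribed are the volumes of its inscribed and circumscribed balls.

Volume scales as r^n, and r_in/r_out = 1/√118, giving (1/√118)^118 ≈ 5.74066e-123.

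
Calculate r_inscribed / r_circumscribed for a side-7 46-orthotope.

r_in = 7/2 (half the side); r_out = 7√46/2 (half the diagonal). Ratio = 1/√46 ≈ 0.147442.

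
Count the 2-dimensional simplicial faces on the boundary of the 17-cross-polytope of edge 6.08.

f_2(17-orthoplex) = 2^3 · (17 choose 3) = 5440.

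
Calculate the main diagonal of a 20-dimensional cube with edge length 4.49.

||(4.49,4.49,...,4.49)|| = √(20)·4.49 ≈ 20.0799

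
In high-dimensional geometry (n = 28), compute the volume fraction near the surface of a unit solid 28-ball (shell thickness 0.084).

1 - (1-0.084)^28 ≈ 0.914282 ≈ 91.43%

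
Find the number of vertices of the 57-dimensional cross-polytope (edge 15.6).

The vertices are ±e_1, ..., ±e_57, so there are 2·57 = 114.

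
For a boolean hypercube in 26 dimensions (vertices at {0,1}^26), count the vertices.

An n-cube has 2^n vertices; for n = 26 that is 2^26 = 67108864.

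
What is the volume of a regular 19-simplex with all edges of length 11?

V = (11^19 / 19!) · √((19+1) / 2^19) ≈ 3.10525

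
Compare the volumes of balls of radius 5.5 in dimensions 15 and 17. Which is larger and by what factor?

V_15(5.5) ≈ 4.86262e+10, V_17(5.5) ≈ 5.43659e+11. The 17-ball is larger by a factor of 11.18.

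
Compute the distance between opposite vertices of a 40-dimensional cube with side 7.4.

Diagonal = √40 · 7.4 ≈ 46.8017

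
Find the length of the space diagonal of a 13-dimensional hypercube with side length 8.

||(8,8,...,8)|| = √(13)·8 ≈ 28.8444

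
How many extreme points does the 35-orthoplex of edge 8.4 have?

The 35-dimensional cross-polytope has 2n = 2·35 = 70 vertices.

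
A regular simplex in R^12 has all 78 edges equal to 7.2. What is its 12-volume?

V = (7.2^12 / 12!) · √((12+1) / 2^12) ≈ 2.28268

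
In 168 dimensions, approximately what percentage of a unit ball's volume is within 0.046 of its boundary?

1 - (1-0.046)^168 ≈ 0.999633 ≈ 99.9633%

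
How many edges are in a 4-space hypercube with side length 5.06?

Number of 1-faces = C(4,1) · 2^(4-1) = 4 · 8 = 32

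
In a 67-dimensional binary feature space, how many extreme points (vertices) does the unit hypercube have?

Each vertex is a binary string of length 67, so there are 2^67 = 147573952589676412928.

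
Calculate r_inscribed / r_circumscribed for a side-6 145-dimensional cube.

r_in = 6/2 (half the side); r_out = 6√145/2 (half the diagonal). Ratio = 1/√145 ≈ 0.0830455.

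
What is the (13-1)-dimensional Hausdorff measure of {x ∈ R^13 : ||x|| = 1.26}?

S_13(1.26) = 2·π^(13/2)·(1.26)^12 / Γ(13/2) ≈ 189.553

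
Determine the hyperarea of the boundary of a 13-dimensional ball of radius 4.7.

S = n·V_n(r)/r = 13·V_13(4.7)/4.7 (volume-to-surface relation), giving 1.37549e+09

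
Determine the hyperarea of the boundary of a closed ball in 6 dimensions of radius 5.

|∂B_6(5)| = 3125·π^3 ≈ 96894.6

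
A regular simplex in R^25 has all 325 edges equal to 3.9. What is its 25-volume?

For a regular n-simplex with edge a, V = (a^n / n!)·√((n+1)/2^n). With a=3.9, n=25: V ≈ 3.39298e-14.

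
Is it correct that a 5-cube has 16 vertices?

False. The 5-cube has 2^5 = 32 vertices.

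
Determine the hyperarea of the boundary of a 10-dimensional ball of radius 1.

|∂B_10(1)| = π^5/12 ≈ 25.5016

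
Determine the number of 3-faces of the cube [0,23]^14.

An n-cube has C(n,k)·2^(n-k) k-faces. Here C(14,3)·2^11 = 364·2048 = 745472.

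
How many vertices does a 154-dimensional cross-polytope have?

Number of vertices = 2n = 308.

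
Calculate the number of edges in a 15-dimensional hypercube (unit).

An n-cube has n·2^(n-1) edges. With n = 15: 15·16384 = 245760.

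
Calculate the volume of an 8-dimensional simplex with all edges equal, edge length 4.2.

V_8 = √(9) · 4.2^8 / (8! · 2^(8/2)) ≈ 0.450272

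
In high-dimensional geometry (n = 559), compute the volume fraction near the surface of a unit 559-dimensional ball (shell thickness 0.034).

1 - (1-0.034)^559 ≈ 0.999999996 ≈ (100 - 4e-07)%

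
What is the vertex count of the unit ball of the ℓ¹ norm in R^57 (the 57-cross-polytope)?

Number of vertices = 2n = 114.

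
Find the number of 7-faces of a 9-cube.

Number of 7-faces = C(9,7) · 2^(9-7) = 36 · 4 = 144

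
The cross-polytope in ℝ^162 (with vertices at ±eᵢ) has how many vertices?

An n-cross-polytope has 2n vertices; here n = 162, giving 324.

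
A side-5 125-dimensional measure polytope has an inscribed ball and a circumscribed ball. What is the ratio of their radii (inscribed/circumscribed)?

Ratio = (s/2)/(s√125/2) = 125^(-1/2) ≈ 0.0894427.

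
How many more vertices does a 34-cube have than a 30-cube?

The 34-cube has 2^34 = 17179869184 vertices. The 30-cube has 2^30 = 1073741824 vertices. Difference: 17179869184 - 1073741824 = 16106127360.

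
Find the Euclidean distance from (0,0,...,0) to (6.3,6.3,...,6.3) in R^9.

d = √(6.3² + 6.3² + ... + 6.3²) [9 terms] = √(9·6.3²) = 6.3√9 = 18.9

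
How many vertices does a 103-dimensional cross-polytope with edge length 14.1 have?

The 103-dimensional cross-polytope has 2n = 2·103 = 206 vertices.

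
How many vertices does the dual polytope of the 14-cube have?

Number of vertices = 2n = 28.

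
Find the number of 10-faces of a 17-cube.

f_10(17-cube) = (17 choose 10) · 2^7 = 2489344.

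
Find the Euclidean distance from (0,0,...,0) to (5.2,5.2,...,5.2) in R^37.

Diagonal = √37 · 5.2 ≈ 31.6304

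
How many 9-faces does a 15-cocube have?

Number of 9-faces = 2^(9+1) · C(15,9+1) = 1024 · 3003 = 3075072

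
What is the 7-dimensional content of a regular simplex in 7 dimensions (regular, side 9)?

For a regular n-simplex with edge a, V = (a^n / n!)·√((n+1)/2^n). With a=9, n=7: V ≈ 237.25.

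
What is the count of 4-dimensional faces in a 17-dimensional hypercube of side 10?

An n-cube has C(n,k)·2^(n-k) k-faces. Here C(17,4)·2^13 = 2380·8192 = 19496960.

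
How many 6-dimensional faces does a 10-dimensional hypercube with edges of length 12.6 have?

Number of 6-faces = C(10,6) · 2^(10-6) = 210 · 16 = 3360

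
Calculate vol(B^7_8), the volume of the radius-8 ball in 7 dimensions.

V_7(8) = π^(7/2) · (8)^7 / Γ(7/2 + 1) = 33554432·π^3/105 ≈ 9.90855e+06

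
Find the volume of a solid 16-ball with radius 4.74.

The n-ball volume is π^(n/2)·r^n/Γ(n/2+1). With n=16, r=4.74: V ≈ 1.52803e+10.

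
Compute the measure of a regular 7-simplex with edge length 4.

V_7 = √(8) · 4^7 / (7! · 2^(7/2)) ≈ 0.812698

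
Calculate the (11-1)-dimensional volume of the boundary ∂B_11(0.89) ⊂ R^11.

The surface area of an n-ball is 2π^(n/2) r^(n-1) / Γ(n/2). For n=11, r=0.89: 6.46246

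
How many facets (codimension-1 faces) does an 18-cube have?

Number of 17-faces = C(18,17) · 2^(18-17) = 18 · 2 = 36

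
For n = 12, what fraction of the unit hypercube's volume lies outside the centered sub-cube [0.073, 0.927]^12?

The inner cube has side 1-2·0.073 = 0.854 and volume (0.854)^12 ≈ 0.1505, so the shell holds 0.849515 of the volume.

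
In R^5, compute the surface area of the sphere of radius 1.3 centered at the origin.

S = n·V_n(r)/r = 5·V_5(1.3)/1.3 (volume-to-surface relation), giving 75.1695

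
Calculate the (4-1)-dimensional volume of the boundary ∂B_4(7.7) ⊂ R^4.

The surface area of an n-ball is 2π^(n/2) r^(n-1) / Γ(n/2). For n=4, r=7.7: 9011.6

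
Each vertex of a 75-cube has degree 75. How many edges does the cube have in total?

An n-cube has n·2^(n-1) edges. With n = 75: 75·18889465931478580854784 = 1416709944860893564108800.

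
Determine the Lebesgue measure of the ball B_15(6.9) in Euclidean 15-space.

V_15(6.9) = π^(15/2) · (6.9)^15 / Γ(15/2 + 1) ≈ 1.45937e+12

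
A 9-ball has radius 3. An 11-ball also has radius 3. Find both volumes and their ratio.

V_9(3) ≈ 64924.6. V_11(3) ≈ 333763. Ratio V_9/V_11 ≈ 0.1945.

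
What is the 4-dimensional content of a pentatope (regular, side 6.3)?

V_4 = √(5) · 6.3^4 / (4! · 2^(4/2)) ≈ 36.6924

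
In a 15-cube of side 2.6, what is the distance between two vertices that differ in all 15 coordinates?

d = √(2.6² + 2.6² + ... + 2.6²) [15 terms] = √(15·2.6²) = 2.6√15 ≈ 10.0698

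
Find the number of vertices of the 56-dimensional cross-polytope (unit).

The 56-dimensional cross-polytope has 2n = 2·56 = 112 vertices.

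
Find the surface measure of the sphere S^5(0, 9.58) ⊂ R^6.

|∂B_6(9.58)| ≈ 2.50194e+06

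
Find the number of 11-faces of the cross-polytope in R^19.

An n-cross-polytope has 2^(k+1)·C(n,k+1) k-faces. Here 2^12·C(19,12) = 4096·50388 = 206389248.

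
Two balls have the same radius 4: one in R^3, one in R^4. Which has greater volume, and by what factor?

V_3(4) ≈ 268.083, V_4(4) ≈ 1263.31. The 4-ball is larger by a factor of 4.712.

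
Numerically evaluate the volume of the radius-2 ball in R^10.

The n-ball volume is π^(n/2)·r^n/Γ(n/2+1). With n=10, r=2: V = 128·π^5/15 ≈ 2611.37.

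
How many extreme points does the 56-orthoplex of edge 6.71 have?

An n-cross-polytope has 2n vertices; here n = 56, giving 112.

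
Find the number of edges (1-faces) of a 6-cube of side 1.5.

Number of 1-faces = C(6,1) · 2^(6-1) = 6 · 32 = 192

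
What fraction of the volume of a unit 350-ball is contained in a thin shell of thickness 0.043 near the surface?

V(inner)/V(outer) = ((1-0.043)/1)^350 ≈ 2.085e-07, so the shell fraction is 0.9999997915.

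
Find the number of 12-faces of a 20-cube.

Number of 12-faces = C(20,12) · 2^(20-12) = 125970 · 256 = 32248320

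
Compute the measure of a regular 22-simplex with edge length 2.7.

V_22 = √(23) · 2.7^22 / (22! · 2^(22/2)) ≈ 6.43828e-15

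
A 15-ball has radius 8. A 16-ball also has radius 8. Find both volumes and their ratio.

V_15(8) ≈ 1.34208e+13. V_16(8) ≈ 6.62397e+13. Ratio V_15/V_16 ≈ 0.2026.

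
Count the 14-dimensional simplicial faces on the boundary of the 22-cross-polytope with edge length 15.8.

Number of 14-faces = 2^(14+1) · C(22,14+1) = 32768 · 170544 = 5588385792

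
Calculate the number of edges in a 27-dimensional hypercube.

An n-cube has n·2^(n-1) edges. With n = 27: 27·67108864 = 1811939328.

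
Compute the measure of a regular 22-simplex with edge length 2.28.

For a regular n-simplex with edge a, V = (a^n / n!)·√((n+1)/2^n). With a=2.28, n=22: V ≈ 1.56075e-16.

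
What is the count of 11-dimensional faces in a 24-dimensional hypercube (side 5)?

f_11(24-cube) = (24 choose 11) · 2^13 = 20448411648.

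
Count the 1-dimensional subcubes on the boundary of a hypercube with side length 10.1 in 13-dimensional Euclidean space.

An n-cube has C(n,k)·2^(n-k) k-faces. Here C(13,1)·2^12 = 13·4096 = 53248.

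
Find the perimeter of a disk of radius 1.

The surface area of an n-ball is 2π^(n/2) r^(n-1) / Γ(n/2). For n=2, r=1: 2πr = 2π·1 ≈ 6.28319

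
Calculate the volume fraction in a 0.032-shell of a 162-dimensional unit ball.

V(inner)/V(outer) = ((1-0.032)/1)^162 ≈ 0.00515, so the shell fraction is 0.99485.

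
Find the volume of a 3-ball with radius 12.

The n-ball volume is π^(n/2)·r^n/Γ(n/2+1). With n=3, r=12: V = 2304·π ≈ 7238.23.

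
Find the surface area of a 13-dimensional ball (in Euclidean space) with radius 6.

The surface area of an n-ball is 2π^(n/2) r^(n-1) / Γ(n/2). For n=13, r=6: 10319560704·π^6/385 ≈ 2.57691e+10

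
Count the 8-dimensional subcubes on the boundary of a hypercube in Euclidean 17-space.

f_8(17-cube) = (17 choose 8) · 2^9 = 12446720.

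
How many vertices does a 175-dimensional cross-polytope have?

Number of vertices = 2n = 350.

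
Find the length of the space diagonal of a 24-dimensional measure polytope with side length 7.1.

The space diagonal of an n-cube of side s is s√n. Here 7.1·√24 ≈ 34.7828.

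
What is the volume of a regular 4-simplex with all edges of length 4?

Volume = 4^4 · √(5/2^4) / 4! ≈ 5.96285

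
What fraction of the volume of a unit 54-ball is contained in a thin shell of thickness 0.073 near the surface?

Shell fraction = 1 - (1-0.073)^54 ≈ 0.983316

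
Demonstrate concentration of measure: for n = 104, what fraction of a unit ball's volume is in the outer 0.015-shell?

1 - (1-0.015)^104 ≈ 0.792333 ≈ 79.23%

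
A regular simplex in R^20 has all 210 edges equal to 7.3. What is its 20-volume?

V_20 = √(21) · 7.3^20 / (20! · 2^(20/2)) ≈ 0.000339737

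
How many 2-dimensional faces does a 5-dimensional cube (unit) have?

Number of 2-faces = C(5,2) · 2^(5-2) = 10 · 8 = 80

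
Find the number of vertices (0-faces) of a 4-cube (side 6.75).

Number of 0-faces = C(4,0) · 2^(4-0) = 1 · 16 = 16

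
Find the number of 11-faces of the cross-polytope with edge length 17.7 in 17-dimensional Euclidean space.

f_11(17-orthoplex) = 2^12 · (17 choose 12) = 25346048.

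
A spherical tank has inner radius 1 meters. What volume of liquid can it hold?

Volume = π^{3/2}·(1)^3/Γ(5/2) = 4·π/3 ≈ 4.18879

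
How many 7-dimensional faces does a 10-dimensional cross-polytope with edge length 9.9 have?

Each 7-face is the convex hull of 8 vertices, one chosen as ±e_i from each of 8 distinct axes: 2^8·C(10,8) = 11520.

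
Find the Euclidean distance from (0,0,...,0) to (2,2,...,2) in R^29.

Diagonal = √29 · 2 ≈ 10.7703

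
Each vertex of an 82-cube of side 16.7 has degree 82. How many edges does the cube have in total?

The 82-cube has n·2^(n-1) = 82·2^81 = 82·2417851639229258349412352 = 198263834416799184651812864 edges.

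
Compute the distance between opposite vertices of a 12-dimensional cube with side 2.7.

||(2.7,2.7,...,2.7)|| = √(12)·2.7 ≈ 9.35307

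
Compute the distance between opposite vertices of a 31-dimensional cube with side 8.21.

d = √(8.21² + 8.21² + ... + 8.21²) [31 terms] = √(31·8.21²) = 8.21√31 ≈ 45.7113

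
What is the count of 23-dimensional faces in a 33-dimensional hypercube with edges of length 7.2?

An n-cube has C(n,k)·2^(n-k) k-faces. Here C(33,23)·2^10 = 92561040·1024 = 94782504960.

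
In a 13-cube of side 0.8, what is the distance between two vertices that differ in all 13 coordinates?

d = √(0.8² + 0.8² + ... + 0.8²) [13 terms] = √(13·0.8²) = 0.8√13 ≈ 2.88444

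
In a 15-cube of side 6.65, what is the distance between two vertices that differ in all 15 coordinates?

Diagonal = √15 · 6.65 ≈ 25.7553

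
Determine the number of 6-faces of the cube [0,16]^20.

Choose 6 of 20 axes to span the face (C(20,6) = 38760 ways), then fix each of the remaining 14 coordinates at one of its two extreme values (2^14 = 16384 ways): 38760·16384 = 635043840.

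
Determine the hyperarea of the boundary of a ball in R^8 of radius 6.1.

S = n·V_n(r)/r = 8·V_8(6.1)/6.1 (volume-to-surface relation), giving 1.02044e+07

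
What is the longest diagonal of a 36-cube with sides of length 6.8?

Diagonal = √36 · 6.8 = 40.8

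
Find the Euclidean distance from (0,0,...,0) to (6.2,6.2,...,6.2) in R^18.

d = √(6.2² + 6.2² + ... + 6.2²) [18 terms] = √(18·6.2²) = 6.2√18 ≈ 26.3044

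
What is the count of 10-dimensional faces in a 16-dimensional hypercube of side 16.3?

Number of 10-faces = C(16,10) · 2^(16-10) = 8008 · 64 = 512512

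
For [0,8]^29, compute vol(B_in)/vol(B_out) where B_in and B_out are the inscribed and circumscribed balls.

V_in / V_out = (r_in/r_out)^29 = (1/√29)^29 = 29^(-29/2) ≈ 6.24064e-22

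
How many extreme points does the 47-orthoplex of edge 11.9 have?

Number of vertices = 2n = 94.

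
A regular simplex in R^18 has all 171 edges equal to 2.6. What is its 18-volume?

For a regular n-simplex with edge a, V = (a^n / n!)·√((n+1)/2^n). With a=2.6, n=18: V ≈ 3.92e-11.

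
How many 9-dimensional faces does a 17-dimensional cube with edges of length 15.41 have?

Choose 9 of 17 axes to span the face (C(17,9) = 24310 ways), then fix each of the remaining 8 coordinates at one of its two extreme values (2^8 = 256 ways): 24310·256 = 6223360.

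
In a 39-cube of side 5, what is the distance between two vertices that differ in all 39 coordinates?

Diagonal = √39 · 5 ≈ 31.225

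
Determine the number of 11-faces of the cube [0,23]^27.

Number of 11-faces = C(27,11) · 2^(27-11) = 13037895 · 65536 = 854451486720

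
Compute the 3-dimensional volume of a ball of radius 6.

The n-ball volume is π^(n/2)·r^n/Γ(n/2+1). With n=3, r=6: V = 288·π ≈ 904.779.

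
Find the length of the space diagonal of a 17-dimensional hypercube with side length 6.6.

||(6.6,6.6,...,6.6)|| = √(17)·6.6 ≈ 27.2125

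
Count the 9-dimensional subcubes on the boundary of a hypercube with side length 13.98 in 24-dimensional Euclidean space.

f_9(24-cube) = (24 choose 9) · 2^15 = 42844291072.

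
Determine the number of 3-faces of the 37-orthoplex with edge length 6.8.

Number of 3-faces = 2^(3+1) · C(37,3+1) = 16 · 66045 = 1056720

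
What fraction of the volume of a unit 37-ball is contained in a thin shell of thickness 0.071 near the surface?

Shell fraction = 1 - (1-0.071)^37 ≈ 0.934449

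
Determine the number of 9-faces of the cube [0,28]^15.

f_9(15-cube) = (15 choose 9) · 2^6 = 320320.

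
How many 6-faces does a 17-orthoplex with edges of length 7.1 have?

f_6(17-orthoplex) = 2^7 · (17 choose 7) = 2489344.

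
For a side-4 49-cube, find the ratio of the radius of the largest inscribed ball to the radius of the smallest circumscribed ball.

Ratio = (s/2)/(s√49/2) = 49^(-1/2) ≈ 0.142857.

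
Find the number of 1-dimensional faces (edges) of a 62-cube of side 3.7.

Each of the 2^62 = 4611686018427387904 vertices has degree 62; total edges = 62·2^62/2 = 142962266571249025024.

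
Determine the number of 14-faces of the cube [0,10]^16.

An n-cube has C(n,k)·2^(n-k) k-faces. Here C(16,14)·2^2 = 120·4 = 480.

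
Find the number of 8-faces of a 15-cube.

f_8(15-cube) = (15 choose 8) · 2^7 = 823680.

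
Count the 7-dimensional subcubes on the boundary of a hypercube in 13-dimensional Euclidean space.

f_7(13-cube) = (13 choose 7) · 2^6 = 109824.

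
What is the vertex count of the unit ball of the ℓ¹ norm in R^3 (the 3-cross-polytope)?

An n-cross-polytope has 2n vertices; here n = 3, giving 6.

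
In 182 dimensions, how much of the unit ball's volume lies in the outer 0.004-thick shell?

Shell fraction = 1 - (1-0.004)^182 ≈ 0.517831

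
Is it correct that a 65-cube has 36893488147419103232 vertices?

True. The 65-cube has 2^65 = 36893488147419103232 vertices.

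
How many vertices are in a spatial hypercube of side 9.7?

f_0(3-cube) = (3 choose 0) · 2^3 = 8.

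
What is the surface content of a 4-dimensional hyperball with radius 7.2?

|∂B_4(7.2)| ≈ 7367.62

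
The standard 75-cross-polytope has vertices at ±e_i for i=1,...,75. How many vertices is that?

The vertices are ±e_1, ..., ±e_75, so there are 2·75 = 150.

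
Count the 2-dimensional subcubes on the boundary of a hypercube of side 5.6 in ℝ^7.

Choose 2 of 7 axes to span the face (C(7,2) = 21 ways), then fix each of the remaining 5 coordinates at one of its two extreme values (2^5 = 32 ways): 21·32 = 672.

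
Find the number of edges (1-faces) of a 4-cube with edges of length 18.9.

Choose 1 of 4 axes to span the face (C(4,1) = 4 ways), then fix each of the remaining 3 coordinates at one of its two extreme values (2^3 = 8 ways): 4·8 = 32.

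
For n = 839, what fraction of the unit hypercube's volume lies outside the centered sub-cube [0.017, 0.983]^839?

The inner cube has side 1-2·0.017 = 0.966 and volume (0.966)^839 ≈ 2.488e-13, so the shell holds 1 - 2.488e-13 of the volume.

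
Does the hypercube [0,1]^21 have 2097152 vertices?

True. The 21-cube has 2^21 = 2097152 vertices.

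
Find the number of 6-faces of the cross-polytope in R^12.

Number of 6-faces = 2^(6+1) · C(12,6+1) = 128 · 792 = 101376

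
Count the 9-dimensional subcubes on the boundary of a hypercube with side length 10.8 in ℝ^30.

Choose 9 of 30 axes to span the face (C(30,9) = 14307150 ways), then fix each of the remaining 21 coordinates at one of its two extreme values (2^21 = 2097152 ways): 14307150·2097152 = 30004268236800.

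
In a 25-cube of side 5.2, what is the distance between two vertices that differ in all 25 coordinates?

||(5.2,5.2,...,5.2)|| = √(25)·5.2 = 26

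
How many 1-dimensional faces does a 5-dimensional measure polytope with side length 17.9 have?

Number of 1-faces = C(5,1) · 2^(5-1) = 5 · 16 = 80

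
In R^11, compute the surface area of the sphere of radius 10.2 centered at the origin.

S = n·V_n(r)/r = 11·V_11(10.2)/10.2 (volume-to-surface relation), giving 2.52638e+11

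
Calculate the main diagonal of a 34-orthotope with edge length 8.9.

The space diagonal of an n-cube of side s is s√n. Here 8.9·√34 ≈ 51.8955.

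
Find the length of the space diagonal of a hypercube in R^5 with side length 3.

d = √(3² + 3² + ... + 3²) [5 terms] = √(5·3²) = 3√5 ≈ 6.7082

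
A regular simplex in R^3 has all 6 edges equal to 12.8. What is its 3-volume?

Volume = (√2/12) · 12.8³ = 247.152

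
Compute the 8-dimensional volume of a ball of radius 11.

The n-ball volume is π^(n/2)·r^n/Γ(n/2+1). With n=8, r=11: V = 214358881·π^4/24 ≈ 8.70021e+08.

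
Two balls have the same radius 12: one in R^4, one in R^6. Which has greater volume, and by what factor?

V_4(12) ≈ 102328, V_6(12) ≈ 1.54307e+07. The 6-ball is larger by a factor of 150.8.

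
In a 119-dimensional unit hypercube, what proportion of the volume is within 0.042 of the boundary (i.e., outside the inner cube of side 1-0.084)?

1 - (1 - 2·0.042)^119 = 1 - 0.916^119 ≈ 0.999971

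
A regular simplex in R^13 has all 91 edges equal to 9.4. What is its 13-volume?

For a regular n-simplex with edge a, V = (a^n / n!)·√((n+1)/2^n). With a=9.4, n=13: V ≈ 29.6996.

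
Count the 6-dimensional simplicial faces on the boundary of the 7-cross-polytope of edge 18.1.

An n-cross-polytope has 2^(k+1)·C(n,k+1) k-faces. Here 2^7·C(7,7) = 128·1 = 128.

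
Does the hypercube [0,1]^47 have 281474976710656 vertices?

False. The 47-cube has 2^47 = 140737488355328 vertices.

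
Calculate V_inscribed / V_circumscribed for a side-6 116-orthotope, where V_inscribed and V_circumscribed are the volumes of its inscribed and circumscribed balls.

The radii are 6/2 and 6√116/2, so the volume ratio is (1/√116)^116 = 116^{-116/2} ≈ 1.82573e-120.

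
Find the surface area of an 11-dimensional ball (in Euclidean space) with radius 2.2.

S = n·V_n(r)/r = 11·V_11(2.2)/2.2 (volume-to-surface relation), giving 55045.8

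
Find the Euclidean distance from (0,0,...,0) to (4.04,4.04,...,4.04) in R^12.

||(4.04,4.04,...,4.04)|| = √(12)·4.04 ≈ 13.995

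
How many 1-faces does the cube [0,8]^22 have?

An n-cube has n·2^(n-1) edges. With n = 22: 22·2097152 = 46137344.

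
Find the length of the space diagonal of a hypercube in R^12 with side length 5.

Diagonal = √12 · 5 ≈ 17.3205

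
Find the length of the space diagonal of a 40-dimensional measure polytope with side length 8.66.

The space diagonal of an n-cube of side s is s√n. Here 8.66·√40 ≈ 54.7706.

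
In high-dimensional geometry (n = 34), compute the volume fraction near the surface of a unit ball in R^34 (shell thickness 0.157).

1 - (1-0.157)^34 ≈ 0.996993 ≈ 99.70%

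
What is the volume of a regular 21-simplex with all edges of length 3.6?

For a regular n-simplex with edge a, V = (a^n / n!)·√((n+1)/2^n). With a=3.6, n=21: V ≈ 3.05074e-11.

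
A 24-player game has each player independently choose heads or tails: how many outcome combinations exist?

An n-cube has 2^n vertices; for n = 24 that is 2^24 = 16777216.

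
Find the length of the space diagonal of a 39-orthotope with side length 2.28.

||(2.28,2.28,...,2.28)|| = √(39)·2.28 ≈ 14.2386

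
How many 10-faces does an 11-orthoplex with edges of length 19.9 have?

An n-cross-polytope has 2^(k+1)·C(n,k+1) k-faces. Here 2^11·C(11,11) = 2048·1 = 2048.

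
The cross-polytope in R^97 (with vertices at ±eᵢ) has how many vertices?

An n-cross-polytope has 2n vertices; here n = 97, giving 194.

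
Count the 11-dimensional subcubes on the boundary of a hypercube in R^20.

Number of 11-faces = C(20,11) · 2^(20-11) = 167960 · 512 = 85995520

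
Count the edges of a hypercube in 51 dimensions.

Each of the 2^51 = 2251799813685248 vertices has degree 51; total edges = 51·2^51/2 = 57420895248973824.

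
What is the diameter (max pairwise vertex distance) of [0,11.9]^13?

d = √(11.9² + 11.9² + ... + 11.9²) [13 terms] = √(13·11.9²) = 11.9√13 ≈ 42.9061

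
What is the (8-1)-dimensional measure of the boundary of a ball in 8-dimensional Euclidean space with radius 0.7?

|∂B_8(0.7)| ≈ 2.67402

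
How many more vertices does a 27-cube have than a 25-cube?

The 27-cube has 2^27 = 134217728 vertices. The 25-cube has 2^25 = 33554432 vertices. Difference: 134217728 - 33554432 = 100663296.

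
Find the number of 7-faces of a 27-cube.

f_7(27-cube) = (27 choose 7) · 2^20 = 931166945280.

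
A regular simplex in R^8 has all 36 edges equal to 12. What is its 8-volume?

V_8 = √(9) · 12^8 / (8! · 2^(8/2)) ≈ 1999.54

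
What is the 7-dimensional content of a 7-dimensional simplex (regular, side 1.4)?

V = (1.4^7 / 7!) · √((7+1) / 2^7) ≈ 0.000522884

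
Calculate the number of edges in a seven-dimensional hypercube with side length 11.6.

The 7-cube has n·2^(n-1) = 7·2^6 = 7·64 = 448 edges.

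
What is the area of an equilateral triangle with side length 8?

Area = (√3/4) · 8² = 27.7128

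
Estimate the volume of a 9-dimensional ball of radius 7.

The n-ball volume is π^(n/2)·r^n/Γ(n/2+1). With n=9, r=7: V = 184473632·π^4/135 ≈ 1.33107e+08.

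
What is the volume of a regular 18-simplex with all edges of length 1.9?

V = (1.9^18 / 18!) · √((18+1) / 2^18) ≈ 1.38462e-13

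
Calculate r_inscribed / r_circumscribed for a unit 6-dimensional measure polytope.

For an n-cube of any side s, the inradius is s/2 and the circumradius is s√n/2, so the ratio is 1/√6 ≈ 0.408248.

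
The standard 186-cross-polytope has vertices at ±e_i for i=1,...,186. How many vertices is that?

The 186-dimensional cross-polytope has 2n = 2·186 = 372 vertices.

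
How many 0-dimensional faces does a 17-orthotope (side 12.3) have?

An n-cube has C(n,k)·2^(n-k) k-faces. Here C(17,0)·2^17 = 1·131072 = 131072.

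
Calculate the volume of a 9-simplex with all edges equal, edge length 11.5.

Volume = 11.5^9 · √(10/2^9) / 9! ≈ 1354.82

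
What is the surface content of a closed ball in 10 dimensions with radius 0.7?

|∂B_10(0.7)| ≈ 1.02908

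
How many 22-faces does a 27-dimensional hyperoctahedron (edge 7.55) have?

Number of 22-faces = 2^(22+1) · C(27,22+1) = 8388608 · 17550 = 147220070400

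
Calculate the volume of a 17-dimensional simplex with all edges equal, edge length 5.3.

For a regular n-simplex with edge a, V = (a^n / n!)·√((n+1)/2^n). With a=5.3, n=17: V ≈ 6.76866e-05.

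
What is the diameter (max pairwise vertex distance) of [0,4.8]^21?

||(4.8,4.8,...,4.8)|| = √(21)·4.8 ≈ 21.9964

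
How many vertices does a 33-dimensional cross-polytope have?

An n-cross-polytope has 2n vertices; here n = 33, giving 66.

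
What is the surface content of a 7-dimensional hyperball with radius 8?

S_7(8) = 2·π^(7/2)·(8)^6 / Γ(7/2) = 4194304·π^3/15 ≈ 8.66998e+06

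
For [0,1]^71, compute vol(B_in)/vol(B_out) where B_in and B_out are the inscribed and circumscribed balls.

The radii are 1/2 and 1√71/2, so the volume ratio is (1/√71)^71 = 71^{-71/2} ≈ 1.9069e-66.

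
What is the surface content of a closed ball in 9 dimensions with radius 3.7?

|∂B_9(3.7)| ≈ 1.04274e+06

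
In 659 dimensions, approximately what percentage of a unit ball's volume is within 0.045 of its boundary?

1 - (1-0.045)^659 ≈ 1 - 6.641e-14 ≈ (100 - 6.64e-12)%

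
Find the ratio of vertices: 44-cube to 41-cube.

The 44-cube has 2^44 = 17592186044416 vertices. The 41-cube has 2^41 = 2199023255552 vertices. Ratio: 17592186044416/2199023255552 = 8.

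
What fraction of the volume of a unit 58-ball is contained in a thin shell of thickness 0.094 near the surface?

1 - (1-0.094)^58 ≈ 0.996738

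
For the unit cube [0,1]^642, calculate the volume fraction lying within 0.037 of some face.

The inner cube has side 1-2·0.037 = 0.926 and volume (0.926)^642 ≈ 3.667e-22, so the shell holds 1 - 3.667e-22 of the volume.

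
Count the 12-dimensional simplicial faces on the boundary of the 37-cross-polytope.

An n-cross-polytope has 2^(k+1)·C(n,k+1) k-faces. Here 2^13·C(37,13) = 8192·3562467300 = 29183732121600.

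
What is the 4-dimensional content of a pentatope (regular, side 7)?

For a regular n-simplex with edge a, V = (a^n / n!)·√((n+1)/2^n). With a=7, n=4: V ≈ 55.925.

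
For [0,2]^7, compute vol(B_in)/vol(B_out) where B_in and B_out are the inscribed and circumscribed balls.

V_in / V_out = (r_in/r_out)^7 = (1/√7)^7 = 7^(-7/2) ≈ 0.00110194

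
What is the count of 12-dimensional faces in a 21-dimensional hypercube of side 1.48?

f_12(21-cube) = (21 choose 12) · 2^9 = 150492160.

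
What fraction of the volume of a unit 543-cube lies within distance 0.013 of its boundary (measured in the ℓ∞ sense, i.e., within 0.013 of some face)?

The inner cube has side 1-2·0.013 = 0.974 and volume (0.974)^543 ≈ 6.131e-07, so the shell holds 0.9999993869 of the volume.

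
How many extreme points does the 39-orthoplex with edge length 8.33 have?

The 39-dimensional cross-polytope has 2n = 2·39 = 78 vertices.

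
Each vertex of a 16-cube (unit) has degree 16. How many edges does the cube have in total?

Each of the 2^16 = 65536 vertices has degree 16; total edges = 16·2^16/2 = 524288.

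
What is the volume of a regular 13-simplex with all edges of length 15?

Volume = 15^13 · √(14/2^13) / 13! ≈ 12920.4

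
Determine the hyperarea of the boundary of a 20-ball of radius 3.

S_20(3) = 2·π^(20/2)·(3)^19 / Γ(20/2) = 14348907·π^10/2240 ≈ 5.99887e+08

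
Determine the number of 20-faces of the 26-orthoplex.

f_20(26-orthoplex) = 2^21 · (26 choose 21) = 137950658560.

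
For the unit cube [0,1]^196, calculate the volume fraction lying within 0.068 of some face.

The inner cube has side 1-2·0.068 = 0.864 and volume (0.864)^196 ≈ 3.603e-13, so the shell holds 1 - 3.603e-13 of the volume.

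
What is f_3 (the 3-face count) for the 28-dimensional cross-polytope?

f_3(28-orthoplex) = 2^4 · (28 choose 4) = 327600.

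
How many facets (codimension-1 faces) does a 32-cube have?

Choose 31 of 32 axes to span the face (C(32,31) = 32 ways), then fix each of the remaining 1 coordinate at one of its two extreme values (2^1 = 2 ways): 32·2 = 64.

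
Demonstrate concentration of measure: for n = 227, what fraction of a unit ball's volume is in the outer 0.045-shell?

1 - (1-0.045)^227 ≈ 0.999971 ≈ 99.997111%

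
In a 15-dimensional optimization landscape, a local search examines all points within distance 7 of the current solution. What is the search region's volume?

The n-ball volume is π^(n/2)·r^n/Γ(n/2+1). With n=15, r=7: V = 173625106649344·π^7/289575 ≈ 1.81093e+12.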